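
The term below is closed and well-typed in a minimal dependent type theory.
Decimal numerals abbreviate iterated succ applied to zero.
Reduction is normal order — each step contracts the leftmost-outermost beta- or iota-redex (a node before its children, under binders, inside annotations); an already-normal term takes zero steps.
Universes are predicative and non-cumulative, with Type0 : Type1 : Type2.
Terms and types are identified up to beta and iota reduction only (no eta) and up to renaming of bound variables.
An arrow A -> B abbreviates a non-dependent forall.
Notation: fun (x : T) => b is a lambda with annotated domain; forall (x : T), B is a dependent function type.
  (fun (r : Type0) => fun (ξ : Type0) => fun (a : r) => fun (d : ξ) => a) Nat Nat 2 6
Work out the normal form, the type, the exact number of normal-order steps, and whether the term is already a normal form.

normal form:
  2
the term's type:
  Nat
steps to reach normal form (normal order): 4
already normal: no
first redex: a beta-redex


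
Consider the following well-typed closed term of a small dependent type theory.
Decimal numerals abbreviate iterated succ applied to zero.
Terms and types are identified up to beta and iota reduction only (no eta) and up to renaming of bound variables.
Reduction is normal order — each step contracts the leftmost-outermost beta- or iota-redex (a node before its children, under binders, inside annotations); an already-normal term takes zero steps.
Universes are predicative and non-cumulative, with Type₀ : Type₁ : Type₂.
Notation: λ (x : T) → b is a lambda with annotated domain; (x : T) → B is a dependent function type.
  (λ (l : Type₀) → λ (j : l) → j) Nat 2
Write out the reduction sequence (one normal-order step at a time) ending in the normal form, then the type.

normal-order reduction sequence:
  (λ (l : Type₀) → λ (j : l) → j) Nat 2
  ~> (λ (l : Nat) → l) 2
  ~> 2
inferred type:
  Nat


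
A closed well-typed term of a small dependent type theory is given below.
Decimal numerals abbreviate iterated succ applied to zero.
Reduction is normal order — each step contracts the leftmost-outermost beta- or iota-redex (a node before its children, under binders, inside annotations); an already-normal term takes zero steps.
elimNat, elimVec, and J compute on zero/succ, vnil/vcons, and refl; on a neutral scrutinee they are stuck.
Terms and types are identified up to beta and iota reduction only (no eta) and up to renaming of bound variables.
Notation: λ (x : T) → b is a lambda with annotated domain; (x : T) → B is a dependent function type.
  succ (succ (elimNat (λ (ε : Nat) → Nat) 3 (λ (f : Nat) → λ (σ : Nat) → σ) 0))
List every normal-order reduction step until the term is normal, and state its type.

normal-order reduction sequence:
  succ (succ (elimNat (λ (ε : Nat) → Nat) 3 (λ (f : Nat) → λ (σ : Nat) → σ) 0))
  ~> 5
the term's type:
  Nat


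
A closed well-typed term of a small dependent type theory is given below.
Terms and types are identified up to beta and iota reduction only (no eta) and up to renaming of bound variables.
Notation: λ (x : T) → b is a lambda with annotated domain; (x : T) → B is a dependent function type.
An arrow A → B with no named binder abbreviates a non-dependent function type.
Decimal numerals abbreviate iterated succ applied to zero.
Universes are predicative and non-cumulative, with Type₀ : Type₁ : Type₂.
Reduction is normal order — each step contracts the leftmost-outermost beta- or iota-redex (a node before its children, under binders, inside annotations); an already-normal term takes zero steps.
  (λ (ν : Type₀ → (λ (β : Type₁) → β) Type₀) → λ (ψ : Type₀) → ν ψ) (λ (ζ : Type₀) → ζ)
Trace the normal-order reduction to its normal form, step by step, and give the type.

normal-order reduction:
  (λ (ν : Type₀ → (λ (β : Type₁) → β) Type₀) → λ (ψ : Type₀) → ν ψ) (λ (ζ : Type₀) → ζ)
  ~> λ (ν : Type₀) → (λ (β : Type₀) → β) ν
  ~> λ (ν : Type₀) → ν
the term's type:
  Type₀ → Type₀


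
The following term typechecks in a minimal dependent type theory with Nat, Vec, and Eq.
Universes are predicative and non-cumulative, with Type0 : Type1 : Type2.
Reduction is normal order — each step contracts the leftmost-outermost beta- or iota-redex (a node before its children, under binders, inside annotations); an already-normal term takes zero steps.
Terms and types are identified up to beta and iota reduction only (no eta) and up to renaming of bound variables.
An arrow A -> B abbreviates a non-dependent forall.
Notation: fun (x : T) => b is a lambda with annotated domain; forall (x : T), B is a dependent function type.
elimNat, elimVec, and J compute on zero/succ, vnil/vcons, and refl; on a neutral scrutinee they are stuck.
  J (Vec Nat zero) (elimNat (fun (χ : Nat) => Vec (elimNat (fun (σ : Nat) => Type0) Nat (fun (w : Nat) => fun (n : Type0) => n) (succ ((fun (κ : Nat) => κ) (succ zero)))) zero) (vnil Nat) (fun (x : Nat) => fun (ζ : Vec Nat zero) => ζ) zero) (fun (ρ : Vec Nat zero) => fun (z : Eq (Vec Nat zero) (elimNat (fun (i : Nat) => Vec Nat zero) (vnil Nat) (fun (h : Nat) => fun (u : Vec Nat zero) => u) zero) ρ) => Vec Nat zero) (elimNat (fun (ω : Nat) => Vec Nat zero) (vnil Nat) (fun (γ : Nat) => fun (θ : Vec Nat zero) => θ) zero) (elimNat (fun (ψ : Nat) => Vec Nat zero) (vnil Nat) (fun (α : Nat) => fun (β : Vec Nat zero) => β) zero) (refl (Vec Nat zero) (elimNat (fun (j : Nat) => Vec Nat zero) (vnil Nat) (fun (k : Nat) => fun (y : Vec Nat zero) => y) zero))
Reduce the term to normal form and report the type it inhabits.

reduced normal form:
  vnil Nat
type:
  Vec Nat zero
observation: 2 normal-order steps separate the term from its normal form.


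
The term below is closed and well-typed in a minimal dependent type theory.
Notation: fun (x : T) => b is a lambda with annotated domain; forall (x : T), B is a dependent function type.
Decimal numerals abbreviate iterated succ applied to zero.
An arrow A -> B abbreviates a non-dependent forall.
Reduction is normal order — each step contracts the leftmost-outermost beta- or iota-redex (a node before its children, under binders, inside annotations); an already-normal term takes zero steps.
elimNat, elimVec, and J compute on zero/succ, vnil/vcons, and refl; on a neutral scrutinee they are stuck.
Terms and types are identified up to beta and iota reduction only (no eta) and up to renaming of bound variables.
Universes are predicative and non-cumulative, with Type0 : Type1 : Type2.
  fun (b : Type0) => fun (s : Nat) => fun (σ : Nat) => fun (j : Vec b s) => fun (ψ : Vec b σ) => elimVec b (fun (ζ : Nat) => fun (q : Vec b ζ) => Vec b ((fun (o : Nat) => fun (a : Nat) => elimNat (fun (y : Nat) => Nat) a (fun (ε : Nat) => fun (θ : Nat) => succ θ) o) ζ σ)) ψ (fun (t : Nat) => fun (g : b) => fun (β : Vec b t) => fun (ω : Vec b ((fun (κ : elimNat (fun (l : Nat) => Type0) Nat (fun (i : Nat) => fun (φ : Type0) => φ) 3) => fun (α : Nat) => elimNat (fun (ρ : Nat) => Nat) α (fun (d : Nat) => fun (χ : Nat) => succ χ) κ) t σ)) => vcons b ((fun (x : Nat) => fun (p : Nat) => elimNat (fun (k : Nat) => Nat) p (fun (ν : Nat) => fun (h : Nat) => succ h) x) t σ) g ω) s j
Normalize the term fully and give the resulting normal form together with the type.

normal form:
  fun (b : Type0) => fun (s : Nat) => fun (σ : Nat) => fun (j : Vec b s) => fun (ψ : Vec b σ) => elimVec b (fun (ζ : Nat) => fun (q : Vec b ζ) => Vec b (elimNat (fun (o : Nat) => Nat) σ (fun (a : Nat) => fun (y : Nat) => succ y) ζ)) ψ (fun (ε : Nat) => fun (θ : b) => fun (t : Vec b ε) => fun (g : Vec b (elimNat (fun (β : Nat) => Nat) σ (fun (ω : Nat) => fun (κ : Nat) => succ κ) ε)) => vcons b (elimNat (fun (l : Nat) => Nat) σ (fun (i : Nat) => fun (φ : Nat) => succ φ) ε) θ g) s j
the term's type:
  forall (b : Type0), forall (s : Nat), forall (σ : Nat), Vec b s -> Vec b σ -> Vec b (elimNat (fun (j : Nat) => Nat) σ (fun (ψ : Nat) => fun (ζ : Nat) => succ ζ) s)


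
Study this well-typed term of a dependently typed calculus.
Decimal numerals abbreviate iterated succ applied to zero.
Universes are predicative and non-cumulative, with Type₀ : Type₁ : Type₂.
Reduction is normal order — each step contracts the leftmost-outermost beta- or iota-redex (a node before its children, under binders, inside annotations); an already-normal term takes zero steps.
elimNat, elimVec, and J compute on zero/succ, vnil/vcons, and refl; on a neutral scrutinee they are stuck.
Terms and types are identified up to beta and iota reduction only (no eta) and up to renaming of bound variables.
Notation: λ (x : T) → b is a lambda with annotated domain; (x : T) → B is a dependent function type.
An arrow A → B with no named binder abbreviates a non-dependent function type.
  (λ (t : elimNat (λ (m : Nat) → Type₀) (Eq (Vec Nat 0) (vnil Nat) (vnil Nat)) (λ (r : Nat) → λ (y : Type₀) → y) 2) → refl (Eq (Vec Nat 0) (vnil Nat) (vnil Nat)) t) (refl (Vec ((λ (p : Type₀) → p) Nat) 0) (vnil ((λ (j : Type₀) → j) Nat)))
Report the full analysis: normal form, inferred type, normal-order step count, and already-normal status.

resulting normal form:
  refl (Eq (Vec Nat 0) (vnil Nat) (vnil Nat)) (refl (Vec Nat 0) (vnil Nat))
type:
  Eq (Eq (Vec Nat 0) (vnil Nat) (vnil Nat)) (refl (Vec Nat 0) (vnil Nat)) (refl (Vec Nat 0) (vnil Nat))
normal-order step count: 3
started in normal form: no
first contracted redex: a beta-redex


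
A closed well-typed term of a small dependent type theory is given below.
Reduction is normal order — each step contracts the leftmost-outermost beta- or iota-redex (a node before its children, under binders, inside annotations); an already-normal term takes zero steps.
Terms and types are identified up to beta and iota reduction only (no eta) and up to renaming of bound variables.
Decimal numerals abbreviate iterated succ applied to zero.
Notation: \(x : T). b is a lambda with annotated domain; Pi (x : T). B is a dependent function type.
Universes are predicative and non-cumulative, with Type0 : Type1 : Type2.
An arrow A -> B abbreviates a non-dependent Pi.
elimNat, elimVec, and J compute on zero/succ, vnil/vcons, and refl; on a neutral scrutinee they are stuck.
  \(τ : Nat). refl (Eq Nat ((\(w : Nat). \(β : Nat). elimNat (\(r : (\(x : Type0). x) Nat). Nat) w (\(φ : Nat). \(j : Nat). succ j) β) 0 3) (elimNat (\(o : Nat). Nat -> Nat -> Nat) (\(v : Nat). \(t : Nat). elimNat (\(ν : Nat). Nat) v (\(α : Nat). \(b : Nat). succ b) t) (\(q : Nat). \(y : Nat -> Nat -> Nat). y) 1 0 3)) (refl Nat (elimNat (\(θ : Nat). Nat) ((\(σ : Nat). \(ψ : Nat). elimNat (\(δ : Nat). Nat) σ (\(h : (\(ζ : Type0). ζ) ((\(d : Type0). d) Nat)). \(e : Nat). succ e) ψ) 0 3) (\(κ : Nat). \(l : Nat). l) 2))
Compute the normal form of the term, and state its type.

resulting normal form:
  \(τ : Nat). refl (Eq Nat 3 3) (refl Nat 3)
inferred type:
  Nat -> Eq (Eq Nat 3 3) (refl Nat 3) (refl Nat 3)
observation: the leftmost-outermost redex is a beta-redex, and normalization takes 47 steps.


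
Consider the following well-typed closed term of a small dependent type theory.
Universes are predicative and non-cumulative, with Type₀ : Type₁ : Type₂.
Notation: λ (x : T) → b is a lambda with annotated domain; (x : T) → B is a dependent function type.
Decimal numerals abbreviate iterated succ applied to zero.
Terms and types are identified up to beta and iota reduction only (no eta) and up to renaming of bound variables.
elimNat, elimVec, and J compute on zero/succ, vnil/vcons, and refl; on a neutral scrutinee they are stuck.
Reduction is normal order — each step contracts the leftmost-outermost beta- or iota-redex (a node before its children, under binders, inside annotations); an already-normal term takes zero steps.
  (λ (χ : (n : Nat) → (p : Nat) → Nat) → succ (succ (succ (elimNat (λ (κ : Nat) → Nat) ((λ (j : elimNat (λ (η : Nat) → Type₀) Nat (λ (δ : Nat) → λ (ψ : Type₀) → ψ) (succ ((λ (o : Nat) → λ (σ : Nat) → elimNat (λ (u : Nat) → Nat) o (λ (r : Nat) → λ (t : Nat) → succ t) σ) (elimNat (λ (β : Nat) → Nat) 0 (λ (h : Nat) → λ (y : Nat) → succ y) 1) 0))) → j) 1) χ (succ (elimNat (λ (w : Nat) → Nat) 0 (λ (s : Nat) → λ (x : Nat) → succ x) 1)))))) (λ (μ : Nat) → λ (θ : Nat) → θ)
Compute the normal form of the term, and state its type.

normal form:
  4
the term's type:
  Nat
observation: reduction starts at a beta-redex, and 13 normal-order steps reach the normal form.


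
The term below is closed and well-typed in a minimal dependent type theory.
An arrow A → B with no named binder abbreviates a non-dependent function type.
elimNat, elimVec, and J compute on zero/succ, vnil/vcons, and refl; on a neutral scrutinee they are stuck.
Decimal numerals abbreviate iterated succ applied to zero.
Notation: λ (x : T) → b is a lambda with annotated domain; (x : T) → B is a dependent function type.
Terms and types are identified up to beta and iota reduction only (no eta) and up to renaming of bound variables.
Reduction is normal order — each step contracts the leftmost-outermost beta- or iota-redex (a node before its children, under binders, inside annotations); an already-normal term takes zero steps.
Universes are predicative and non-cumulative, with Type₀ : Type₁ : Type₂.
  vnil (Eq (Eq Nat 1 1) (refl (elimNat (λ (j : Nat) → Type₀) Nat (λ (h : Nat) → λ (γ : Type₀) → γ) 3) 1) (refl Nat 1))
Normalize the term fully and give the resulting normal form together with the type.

resulting normal form:
  vnil (Eq (Eq Nat 1 1) (refl Nat 1) (refl Nat 1))
the term's type:
  Vec (Eq (Eq Nat 1 1) (refl Nat 1) (refl Nat 1)) 0


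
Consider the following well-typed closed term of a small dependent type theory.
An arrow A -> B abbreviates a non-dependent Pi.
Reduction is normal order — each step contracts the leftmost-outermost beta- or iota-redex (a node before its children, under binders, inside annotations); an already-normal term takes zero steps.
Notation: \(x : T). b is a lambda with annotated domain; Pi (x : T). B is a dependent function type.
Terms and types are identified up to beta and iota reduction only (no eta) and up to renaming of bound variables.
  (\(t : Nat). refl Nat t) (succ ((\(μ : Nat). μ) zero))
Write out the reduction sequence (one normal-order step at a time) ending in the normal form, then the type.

normal-order reduction:
  (\(t : Nat). refl Nat t) (succ ((\(μ : Nat). μ) zero))
  ~> refl Nat (succ ((\(t : Nat). t) zero))
  ~> refl Nat (succ zero)
type:
  Eq Nat (succ zero) (succ zero)


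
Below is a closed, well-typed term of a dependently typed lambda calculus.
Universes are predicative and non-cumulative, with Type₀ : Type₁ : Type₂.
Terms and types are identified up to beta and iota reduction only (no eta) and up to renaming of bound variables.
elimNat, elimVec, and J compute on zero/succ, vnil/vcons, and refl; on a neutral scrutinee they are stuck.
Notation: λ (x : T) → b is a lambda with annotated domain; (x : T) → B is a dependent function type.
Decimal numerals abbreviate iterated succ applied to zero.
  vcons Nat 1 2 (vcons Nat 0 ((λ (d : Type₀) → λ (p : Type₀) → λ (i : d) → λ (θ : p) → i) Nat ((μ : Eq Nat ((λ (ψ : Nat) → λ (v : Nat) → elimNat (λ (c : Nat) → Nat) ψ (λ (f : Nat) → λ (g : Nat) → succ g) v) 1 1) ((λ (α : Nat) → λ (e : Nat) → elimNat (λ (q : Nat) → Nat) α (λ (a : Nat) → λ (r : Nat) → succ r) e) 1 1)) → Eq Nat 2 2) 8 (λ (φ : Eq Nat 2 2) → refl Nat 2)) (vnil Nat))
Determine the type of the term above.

the term's type:
  Vec Nat 2


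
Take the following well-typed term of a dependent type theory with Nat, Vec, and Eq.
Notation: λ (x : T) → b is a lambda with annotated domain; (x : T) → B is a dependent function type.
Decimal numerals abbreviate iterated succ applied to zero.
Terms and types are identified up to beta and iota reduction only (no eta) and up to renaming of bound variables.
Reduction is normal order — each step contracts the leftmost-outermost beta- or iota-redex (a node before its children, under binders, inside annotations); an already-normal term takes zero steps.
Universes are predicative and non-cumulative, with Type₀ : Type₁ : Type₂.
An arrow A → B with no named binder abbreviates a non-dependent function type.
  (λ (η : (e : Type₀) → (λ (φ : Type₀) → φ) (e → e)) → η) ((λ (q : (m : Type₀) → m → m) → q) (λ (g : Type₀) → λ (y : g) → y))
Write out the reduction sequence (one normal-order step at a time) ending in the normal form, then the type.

normal-order reduction:
  (λ (η : (e : Type₀) → (λ (φ : Type₀) → φ) (e → e)) → η) ((λ (q : (m : Type₀) → m → m) → q) (λ (g : Type₀) → λ (y : g) → y))
  ~> (λ (η : (e : Type₀) → e → e) → η) (λ (φ : Type₀) → λ (q : φ) → q)
  ~> λ (η : Type₀) → λ (e : η) → e
the term's type:
  (η : Type₀) → η → η


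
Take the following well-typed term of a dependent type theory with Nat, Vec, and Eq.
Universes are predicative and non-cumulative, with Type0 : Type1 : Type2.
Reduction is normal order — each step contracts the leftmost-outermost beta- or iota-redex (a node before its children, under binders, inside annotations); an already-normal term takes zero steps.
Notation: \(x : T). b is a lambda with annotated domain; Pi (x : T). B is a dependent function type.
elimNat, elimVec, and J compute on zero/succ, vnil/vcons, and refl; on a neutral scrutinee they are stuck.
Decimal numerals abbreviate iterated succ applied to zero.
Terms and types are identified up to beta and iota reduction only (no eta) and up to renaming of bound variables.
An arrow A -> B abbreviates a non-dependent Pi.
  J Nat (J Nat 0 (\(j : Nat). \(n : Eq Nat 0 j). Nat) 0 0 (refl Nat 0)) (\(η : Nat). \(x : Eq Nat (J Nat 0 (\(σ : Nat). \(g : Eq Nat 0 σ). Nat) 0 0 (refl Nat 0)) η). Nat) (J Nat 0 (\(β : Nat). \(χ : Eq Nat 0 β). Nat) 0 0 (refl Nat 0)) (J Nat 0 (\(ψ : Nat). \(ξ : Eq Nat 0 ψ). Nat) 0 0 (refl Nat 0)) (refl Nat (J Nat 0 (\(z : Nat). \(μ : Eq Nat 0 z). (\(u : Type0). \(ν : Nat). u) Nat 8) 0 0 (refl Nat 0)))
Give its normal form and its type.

resulting normal form:
  0
the term's type:
  Nat
observation: the first redex contracted is a J iota-redex; the normal form is reached in 2 normal-order steps.


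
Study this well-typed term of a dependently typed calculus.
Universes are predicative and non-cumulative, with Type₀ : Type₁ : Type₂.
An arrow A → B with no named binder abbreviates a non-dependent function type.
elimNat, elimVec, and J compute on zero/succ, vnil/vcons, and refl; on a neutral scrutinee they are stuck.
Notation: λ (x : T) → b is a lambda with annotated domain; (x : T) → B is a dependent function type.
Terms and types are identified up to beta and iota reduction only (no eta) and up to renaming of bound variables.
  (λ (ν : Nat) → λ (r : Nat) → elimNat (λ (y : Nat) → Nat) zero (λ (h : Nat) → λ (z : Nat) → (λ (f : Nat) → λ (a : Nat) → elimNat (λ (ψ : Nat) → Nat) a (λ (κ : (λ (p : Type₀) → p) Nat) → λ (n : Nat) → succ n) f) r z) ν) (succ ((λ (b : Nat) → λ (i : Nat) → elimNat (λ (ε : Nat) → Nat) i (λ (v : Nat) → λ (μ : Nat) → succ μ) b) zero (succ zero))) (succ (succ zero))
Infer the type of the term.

type:
  Nat


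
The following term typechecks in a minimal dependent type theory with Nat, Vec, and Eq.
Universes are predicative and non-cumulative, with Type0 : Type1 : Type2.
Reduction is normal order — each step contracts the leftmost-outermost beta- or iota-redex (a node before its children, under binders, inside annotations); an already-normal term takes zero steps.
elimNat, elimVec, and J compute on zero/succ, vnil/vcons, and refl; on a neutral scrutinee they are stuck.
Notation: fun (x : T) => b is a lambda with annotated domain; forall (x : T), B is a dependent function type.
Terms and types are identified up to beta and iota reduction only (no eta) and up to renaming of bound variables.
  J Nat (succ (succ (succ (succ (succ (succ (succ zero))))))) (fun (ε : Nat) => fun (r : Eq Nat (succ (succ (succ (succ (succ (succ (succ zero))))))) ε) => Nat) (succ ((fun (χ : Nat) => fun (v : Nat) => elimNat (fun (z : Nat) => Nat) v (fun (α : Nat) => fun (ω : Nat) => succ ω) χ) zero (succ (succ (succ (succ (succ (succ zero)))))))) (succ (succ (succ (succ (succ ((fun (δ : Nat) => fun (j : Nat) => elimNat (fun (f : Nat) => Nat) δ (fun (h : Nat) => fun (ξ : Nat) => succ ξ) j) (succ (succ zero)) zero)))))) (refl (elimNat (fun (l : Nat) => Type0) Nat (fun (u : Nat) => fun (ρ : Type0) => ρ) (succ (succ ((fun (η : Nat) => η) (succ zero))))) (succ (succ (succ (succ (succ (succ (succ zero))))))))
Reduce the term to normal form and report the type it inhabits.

resulting normal form:
  succ (succ (succ (succ (succ (succ (succ zero))))))
the term's type:
  Nat


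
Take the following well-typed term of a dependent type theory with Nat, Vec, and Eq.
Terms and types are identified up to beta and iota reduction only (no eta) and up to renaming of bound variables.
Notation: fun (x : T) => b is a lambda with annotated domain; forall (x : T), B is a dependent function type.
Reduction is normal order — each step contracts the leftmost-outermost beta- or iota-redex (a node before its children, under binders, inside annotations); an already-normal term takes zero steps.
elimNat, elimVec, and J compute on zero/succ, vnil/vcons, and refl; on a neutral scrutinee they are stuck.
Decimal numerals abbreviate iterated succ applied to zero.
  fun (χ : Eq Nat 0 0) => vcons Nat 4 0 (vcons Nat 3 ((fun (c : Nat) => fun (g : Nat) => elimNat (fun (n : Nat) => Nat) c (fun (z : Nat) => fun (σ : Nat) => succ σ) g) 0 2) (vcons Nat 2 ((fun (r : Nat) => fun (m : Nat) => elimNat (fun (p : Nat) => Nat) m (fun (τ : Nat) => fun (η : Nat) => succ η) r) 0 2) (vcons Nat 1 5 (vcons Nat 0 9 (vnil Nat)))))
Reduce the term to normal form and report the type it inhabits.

normal form:
  fun (χ : Eq Nat 0 0) => vcons Nat 4 0 (vcons Nat 3 2 (vcons Nat 2 2 (vcons Nat 1 5 (vcons Nat 0 9 (vnil Nat)))))
the term's type:
  forall (χ : Eq Nat 0 0), Vec Nat 5
observation: 12 normal-order steps separate the term from its normal form.


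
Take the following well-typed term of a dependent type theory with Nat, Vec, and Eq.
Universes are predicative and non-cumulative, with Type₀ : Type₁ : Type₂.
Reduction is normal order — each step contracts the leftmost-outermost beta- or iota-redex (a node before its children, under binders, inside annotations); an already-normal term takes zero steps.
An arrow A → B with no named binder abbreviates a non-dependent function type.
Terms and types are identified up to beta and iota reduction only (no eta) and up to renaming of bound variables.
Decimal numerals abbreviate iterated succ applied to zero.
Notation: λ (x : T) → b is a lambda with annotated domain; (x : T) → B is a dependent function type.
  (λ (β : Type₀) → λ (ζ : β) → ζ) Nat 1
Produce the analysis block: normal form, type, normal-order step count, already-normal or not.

normal form:
  1
type:
  Nat
steps to reach normal form (normal order): 2
term was already normal: no
first redex: a beta-redex


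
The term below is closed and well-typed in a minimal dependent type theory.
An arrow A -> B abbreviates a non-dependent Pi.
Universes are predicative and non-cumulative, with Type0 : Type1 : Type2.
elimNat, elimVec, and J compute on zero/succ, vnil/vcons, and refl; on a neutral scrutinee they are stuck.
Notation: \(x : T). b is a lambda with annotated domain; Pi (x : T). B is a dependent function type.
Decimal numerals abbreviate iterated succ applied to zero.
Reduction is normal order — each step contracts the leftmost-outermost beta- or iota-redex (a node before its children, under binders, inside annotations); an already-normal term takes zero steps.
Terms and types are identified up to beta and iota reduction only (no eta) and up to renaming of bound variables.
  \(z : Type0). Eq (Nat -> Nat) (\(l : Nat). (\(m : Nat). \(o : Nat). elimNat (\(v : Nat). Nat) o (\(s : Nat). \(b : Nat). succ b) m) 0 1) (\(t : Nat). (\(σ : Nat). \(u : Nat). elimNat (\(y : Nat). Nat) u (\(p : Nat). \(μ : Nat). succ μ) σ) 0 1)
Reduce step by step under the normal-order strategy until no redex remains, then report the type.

normal-order reduction:
  \(z : Type0). Eq (Nat -> Nat) (\(l : Nat). (\(m : Nat). \(o : Nat). elimNat (\(v : Nat). Nat) o (\(s : Nat). \(b : Nat). succ b) m) 0 1) (\(t : Nat). (\(σ : Nat). \(u : Nat). elimNat (\(y : Nat). Nat) u (\(p : Nat). \(μ : Nat). succ μ) σ) 0 1)
  ~> \(z : Type0). Eq (Nat -> Nat) (\(l : Nat). (\(m : Nat). elimNat (\(o : Nat). Nat) m (\(v : Nat). \(s : Nat). succ s) 0) 1) (\(b : Nat). (\(t : Nat). \(σ : Nat). elimNat (\(u : Nat). Nat) σ (\(y : Nat). \(p : Nat). succ p) t) 0 1)
  ~> \(z : Type0). Eq (Nat -> Nat) (\(l : Nat). elimNat (\(m : Nat). Nat) 1 (\(o : Nat). \(v : Nat). succ v) 0) (\(s : Nat). (\(b : Nat). \(t : Nat). elimNat (\(σ : Nat). Nat) t (\(u : Nat). \(y : Nat). succ y) b) 0 1)
  ~> \(z : Type0). Eq (Nat -> Nat) (\(l : Nat). 1) (\(m : Nat). (\(o : Nat). \(v : Nat). elimNat (\(s : Nat). Nat) v (\(b : Nat). \(t : Nat). succ t) o) 0 1)
  ~> \(z : Type0). Eq (Nat -> Nat) (\(l : Nat). 1) (\(m : Nat). (\(o : Nat). elimNat (\(v : Nat). Nat) o (\(s : Nat). \(b : Nat). succ b) 0) 1)
  ~> \(z : Type0). Eq (Nat -> Nat) (\(l : Nat). 1) (\(m : Nat). elimNat (\(o : Nat). Nat) 1 (\(v : Nat). \(s : Nat). succ s) 0)
  ~> \(z : Type0). Eq (Nat -> Nat) (\(l : Nat). 1) (\(m : Nat). 1)
type:
  Type0 -> Type0


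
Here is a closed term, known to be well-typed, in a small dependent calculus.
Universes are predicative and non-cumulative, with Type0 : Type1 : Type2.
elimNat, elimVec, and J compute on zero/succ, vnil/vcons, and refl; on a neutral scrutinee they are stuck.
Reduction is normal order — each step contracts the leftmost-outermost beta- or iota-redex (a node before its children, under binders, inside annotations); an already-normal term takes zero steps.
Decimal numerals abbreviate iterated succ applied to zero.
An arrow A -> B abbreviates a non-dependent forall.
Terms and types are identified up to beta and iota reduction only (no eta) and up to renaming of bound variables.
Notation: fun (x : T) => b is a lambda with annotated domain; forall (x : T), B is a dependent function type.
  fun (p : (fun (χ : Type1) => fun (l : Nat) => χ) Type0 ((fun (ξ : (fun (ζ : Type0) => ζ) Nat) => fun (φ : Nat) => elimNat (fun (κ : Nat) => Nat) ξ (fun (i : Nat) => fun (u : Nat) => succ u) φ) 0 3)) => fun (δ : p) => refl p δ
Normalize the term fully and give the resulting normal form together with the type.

resulting normal form:
  fun (p : Type0) => fun (χ : p) => refl p χ
the term's type:
  forall (p : Type0), forall (χ : p), Eq p χ χ


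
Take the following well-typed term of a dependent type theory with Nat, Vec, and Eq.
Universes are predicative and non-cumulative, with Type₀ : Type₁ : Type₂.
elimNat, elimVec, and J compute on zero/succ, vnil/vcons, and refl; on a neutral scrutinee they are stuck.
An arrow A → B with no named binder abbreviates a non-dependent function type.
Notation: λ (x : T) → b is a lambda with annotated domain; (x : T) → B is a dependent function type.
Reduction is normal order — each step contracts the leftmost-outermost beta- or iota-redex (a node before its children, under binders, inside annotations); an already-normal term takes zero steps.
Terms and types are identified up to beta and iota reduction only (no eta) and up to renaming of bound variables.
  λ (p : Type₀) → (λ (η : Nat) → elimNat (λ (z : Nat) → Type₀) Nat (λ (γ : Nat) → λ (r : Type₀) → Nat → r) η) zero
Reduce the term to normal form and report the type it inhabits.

normal form:
  λ (p : Type₀) → Nat
the term's type:
  Type₀ → Type₀


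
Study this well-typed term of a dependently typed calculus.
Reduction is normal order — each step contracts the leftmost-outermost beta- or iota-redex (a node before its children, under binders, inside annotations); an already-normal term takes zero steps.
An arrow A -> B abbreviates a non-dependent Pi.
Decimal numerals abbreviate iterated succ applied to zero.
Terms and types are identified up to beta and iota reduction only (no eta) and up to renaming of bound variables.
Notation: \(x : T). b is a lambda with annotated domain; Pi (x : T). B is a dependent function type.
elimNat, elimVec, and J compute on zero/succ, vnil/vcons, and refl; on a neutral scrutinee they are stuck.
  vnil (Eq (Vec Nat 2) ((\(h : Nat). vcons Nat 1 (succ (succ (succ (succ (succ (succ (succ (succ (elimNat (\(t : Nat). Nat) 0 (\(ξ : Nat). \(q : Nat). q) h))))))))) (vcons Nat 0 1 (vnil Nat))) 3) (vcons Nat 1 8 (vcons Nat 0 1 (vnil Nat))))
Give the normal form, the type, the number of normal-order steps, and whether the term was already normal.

resulting normal form:
  vnil (Eq (Vec Nat 2) (vcons Nat 1 8 (vcons Nat 0 1 (vnil Nat))) (vcons Nat 1 8 (vcons Nat 0 1 (vnil Nat))))
the term's type:
  Vec (Eq (Vec Nat 2) (vcons Nat 1 8 (vcons Nat 0 1 (vnil Nat))) (vcons Nat 1 8 (vcons Nat 0 1 (vnil Nat)))) 0
reduction steps (normal order): 11
term was already normal: no
first redex: a beta-redex


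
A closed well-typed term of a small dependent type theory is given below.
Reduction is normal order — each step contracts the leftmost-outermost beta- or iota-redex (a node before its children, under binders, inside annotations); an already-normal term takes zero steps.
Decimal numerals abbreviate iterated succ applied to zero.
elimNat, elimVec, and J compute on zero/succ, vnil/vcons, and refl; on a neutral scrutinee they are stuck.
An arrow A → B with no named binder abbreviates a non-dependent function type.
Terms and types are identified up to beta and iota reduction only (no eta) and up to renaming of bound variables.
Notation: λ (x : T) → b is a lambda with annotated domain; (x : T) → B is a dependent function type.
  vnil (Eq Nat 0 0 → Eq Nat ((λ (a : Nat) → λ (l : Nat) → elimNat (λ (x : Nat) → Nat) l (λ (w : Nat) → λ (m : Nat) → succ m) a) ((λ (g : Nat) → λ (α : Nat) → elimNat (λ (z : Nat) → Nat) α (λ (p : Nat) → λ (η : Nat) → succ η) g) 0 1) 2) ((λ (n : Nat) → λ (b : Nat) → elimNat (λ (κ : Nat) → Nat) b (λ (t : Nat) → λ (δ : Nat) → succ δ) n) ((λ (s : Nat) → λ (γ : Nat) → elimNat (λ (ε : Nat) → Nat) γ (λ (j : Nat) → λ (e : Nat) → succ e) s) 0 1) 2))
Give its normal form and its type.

normal form:
  vnil (Eq Nat 0 0 → Eq Nat 3 3)
the term's type:
  Vec (Eq Nat 0 0 → Eq Nat 3 3) 0
observation: contracting a beta-redex first, the term normalizes in 18 steps.


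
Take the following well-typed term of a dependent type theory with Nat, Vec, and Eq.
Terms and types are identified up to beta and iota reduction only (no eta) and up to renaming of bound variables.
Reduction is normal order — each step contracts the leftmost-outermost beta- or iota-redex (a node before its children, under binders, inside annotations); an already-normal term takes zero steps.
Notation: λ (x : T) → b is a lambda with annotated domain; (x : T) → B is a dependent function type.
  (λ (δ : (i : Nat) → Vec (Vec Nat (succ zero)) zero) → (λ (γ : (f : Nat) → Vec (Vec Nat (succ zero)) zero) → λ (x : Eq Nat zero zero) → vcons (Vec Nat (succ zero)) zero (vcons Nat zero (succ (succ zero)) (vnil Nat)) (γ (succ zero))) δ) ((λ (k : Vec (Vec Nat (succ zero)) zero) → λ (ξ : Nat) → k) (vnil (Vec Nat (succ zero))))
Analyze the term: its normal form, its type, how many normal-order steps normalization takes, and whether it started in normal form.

normal form:
  λ (δ : Eq Nat zero zero) → vcons (Vec Nat (succ zero)) zero (vcons Nat zero (succ (succ zero)) (vnil Nat)) (vnil (Vec Nat (succ zero)))
the term's type:
  (δ : Eq Nat zero zero) → Vec (Vec Nat (succ zero)) (succ zero)
normal-order step count: 4
term was already normal: no
first contracted redex: a beta-redex


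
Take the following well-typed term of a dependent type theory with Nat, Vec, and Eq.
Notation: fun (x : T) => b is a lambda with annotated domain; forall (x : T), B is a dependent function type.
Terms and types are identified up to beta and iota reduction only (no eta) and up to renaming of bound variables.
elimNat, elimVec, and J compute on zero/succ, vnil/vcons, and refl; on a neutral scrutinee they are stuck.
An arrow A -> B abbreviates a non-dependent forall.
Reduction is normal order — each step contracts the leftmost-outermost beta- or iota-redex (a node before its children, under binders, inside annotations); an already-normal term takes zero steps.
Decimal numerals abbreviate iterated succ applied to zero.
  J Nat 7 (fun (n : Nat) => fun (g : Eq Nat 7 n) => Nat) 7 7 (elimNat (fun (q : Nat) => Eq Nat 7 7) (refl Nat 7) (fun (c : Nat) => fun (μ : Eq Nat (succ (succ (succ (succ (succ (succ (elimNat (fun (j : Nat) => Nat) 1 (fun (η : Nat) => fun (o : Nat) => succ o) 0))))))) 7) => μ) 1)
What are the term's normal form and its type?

reduced normal form:
  7
inferred type:
  Nat


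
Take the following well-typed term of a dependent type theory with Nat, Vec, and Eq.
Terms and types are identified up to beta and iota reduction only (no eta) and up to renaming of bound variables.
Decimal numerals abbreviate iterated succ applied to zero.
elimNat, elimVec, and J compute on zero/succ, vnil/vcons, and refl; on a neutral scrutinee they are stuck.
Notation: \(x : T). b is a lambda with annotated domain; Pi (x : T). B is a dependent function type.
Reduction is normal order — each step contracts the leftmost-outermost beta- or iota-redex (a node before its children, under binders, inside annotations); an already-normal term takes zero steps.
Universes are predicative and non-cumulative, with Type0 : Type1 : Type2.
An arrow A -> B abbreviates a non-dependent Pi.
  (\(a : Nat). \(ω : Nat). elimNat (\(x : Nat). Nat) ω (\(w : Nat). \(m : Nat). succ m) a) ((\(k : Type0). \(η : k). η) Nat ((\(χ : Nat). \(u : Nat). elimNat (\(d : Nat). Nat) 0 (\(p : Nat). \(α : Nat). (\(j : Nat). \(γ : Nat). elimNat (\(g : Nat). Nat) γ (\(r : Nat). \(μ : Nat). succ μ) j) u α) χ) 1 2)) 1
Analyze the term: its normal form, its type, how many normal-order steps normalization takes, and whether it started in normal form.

reduced normal form:
  3
inferred type:
  Nat
normal-order step count: 26
already normal: no
first contracted redex: a beta-redex


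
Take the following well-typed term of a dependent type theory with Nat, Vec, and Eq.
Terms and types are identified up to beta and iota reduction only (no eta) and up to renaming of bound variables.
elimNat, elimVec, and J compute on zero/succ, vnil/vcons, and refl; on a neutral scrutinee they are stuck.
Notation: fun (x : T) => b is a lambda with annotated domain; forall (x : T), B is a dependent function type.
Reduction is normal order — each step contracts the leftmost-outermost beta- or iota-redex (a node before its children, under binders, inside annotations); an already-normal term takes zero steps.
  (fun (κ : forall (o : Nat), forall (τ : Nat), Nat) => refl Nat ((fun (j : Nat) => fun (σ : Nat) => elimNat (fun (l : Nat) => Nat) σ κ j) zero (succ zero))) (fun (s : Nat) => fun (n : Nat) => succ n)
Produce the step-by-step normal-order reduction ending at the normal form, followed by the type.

normal-order reduction:
  (fun (κ : forall (o : Nat), forall (τ : Nat), Nat) => refl Nat ((fun (j : Nat) => fun (σ : Nat) => elimNat (fun (l : Nat) => Nat) σ κ j) zero (succ zero))) (fun (s : Nat) => fun (n : Nat) => succ n)
  ~> refl Nat ((fun (κ : Nat) => fun (o : Nat) => elimNat (fun (τ : Nat) => Nat) o (fun (j : Nat) => fun (σ : Nat) => succ σ) κ) zero (succ zero))
  ~> refl Nat ((fun (κ : Nat) => elimNat (fun (o : Nat) => Nat) κ (fun (τ : Nat) => fun (j : Nat) => succ j) zero) (succ zero))
  ~> refl Nat (elimNat (fun (κ : Nat) => Nat) (succ zero) (fun (o : Nat) => fun (τ : Nat) => succ τ) zero)
  ~> refl Nat (succ zero)
inferred type:
  Eq Nat (succ zero) (succ zero)


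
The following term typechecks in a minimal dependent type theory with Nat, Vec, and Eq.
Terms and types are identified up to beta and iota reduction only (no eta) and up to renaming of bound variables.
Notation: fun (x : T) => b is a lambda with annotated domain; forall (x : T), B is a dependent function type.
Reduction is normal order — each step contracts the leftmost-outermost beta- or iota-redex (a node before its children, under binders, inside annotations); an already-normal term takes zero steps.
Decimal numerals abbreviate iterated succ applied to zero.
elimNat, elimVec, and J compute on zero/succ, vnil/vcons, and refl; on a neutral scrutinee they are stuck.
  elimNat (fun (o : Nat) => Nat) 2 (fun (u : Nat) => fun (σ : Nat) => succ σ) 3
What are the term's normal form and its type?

reduced normal form:
  5
inferred type:
  Nat
observation: 10 normal-order steps normalize the term, beginning with an elimNat iota-redex.


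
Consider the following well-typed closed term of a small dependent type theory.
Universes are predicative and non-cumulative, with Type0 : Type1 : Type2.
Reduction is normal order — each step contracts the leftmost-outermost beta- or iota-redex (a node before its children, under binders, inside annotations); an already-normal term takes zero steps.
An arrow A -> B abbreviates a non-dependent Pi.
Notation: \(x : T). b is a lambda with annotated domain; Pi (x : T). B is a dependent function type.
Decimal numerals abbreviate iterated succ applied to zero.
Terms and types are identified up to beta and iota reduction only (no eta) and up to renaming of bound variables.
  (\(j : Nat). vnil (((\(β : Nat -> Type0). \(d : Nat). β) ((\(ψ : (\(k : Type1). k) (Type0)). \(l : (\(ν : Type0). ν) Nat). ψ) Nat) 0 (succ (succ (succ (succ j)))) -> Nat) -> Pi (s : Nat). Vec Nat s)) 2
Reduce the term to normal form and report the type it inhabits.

reduced normal form:
  vnil ((Nat -> Nat) -> Pi (j : Nat). Vec Nat j)
inferred type:
  Vec ((Nat -> Nat) -> Pi (j : Nat). Vec Nat j) 0
observation: reduction starts at a beta-redex, and 5 normal-order steps reach the normal form.


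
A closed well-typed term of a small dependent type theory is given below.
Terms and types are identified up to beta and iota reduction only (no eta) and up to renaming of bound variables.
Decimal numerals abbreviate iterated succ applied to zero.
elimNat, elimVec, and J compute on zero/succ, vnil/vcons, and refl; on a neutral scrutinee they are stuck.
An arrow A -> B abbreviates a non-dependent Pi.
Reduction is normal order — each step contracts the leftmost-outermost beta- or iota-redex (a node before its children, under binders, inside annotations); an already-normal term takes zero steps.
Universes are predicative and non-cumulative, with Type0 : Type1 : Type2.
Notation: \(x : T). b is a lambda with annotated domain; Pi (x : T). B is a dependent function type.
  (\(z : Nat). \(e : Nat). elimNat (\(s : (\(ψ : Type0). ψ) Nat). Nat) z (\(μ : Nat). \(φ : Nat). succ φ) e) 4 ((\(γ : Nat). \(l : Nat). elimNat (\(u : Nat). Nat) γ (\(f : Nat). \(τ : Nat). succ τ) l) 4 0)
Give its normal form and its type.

normal form:
  8
the term's type:
  Nat
observation: reduction starts at a beta-redex, and 19 normal-order steps reach the normal form.


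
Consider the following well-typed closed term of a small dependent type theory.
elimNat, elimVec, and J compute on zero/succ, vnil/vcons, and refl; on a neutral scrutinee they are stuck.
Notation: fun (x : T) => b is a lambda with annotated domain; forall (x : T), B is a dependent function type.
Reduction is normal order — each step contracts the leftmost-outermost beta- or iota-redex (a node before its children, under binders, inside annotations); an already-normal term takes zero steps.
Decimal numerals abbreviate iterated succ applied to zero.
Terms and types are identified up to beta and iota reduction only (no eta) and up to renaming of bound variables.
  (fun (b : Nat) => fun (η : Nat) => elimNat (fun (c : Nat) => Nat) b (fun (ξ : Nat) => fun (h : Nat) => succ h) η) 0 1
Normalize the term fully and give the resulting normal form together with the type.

reduced normal form:
  1
inferred type:
  Nat
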